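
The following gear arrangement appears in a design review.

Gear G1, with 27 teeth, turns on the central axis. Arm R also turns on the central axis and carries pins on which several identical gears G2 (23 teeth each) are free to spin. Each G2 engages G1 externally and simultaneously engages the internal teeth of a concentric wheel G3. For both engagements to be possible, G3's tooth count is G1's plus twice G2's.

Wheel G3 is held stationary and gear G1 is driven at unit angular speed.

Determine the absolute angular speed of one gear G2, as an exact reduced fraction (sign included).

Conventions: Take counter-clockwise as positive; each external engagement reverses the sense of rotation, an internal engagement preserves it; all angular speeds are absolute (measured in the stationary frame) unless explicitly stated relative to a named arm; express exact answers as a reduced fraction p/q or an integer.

planetary set (27T centre, 23T on arm, 73T internal) — Willis relation
ring teeth: 27 + 2·23 = 73
27(ω_sun−ω_arm) = −73(ω_ring−ω_arm),  ω_ring = 0, ω_sun = 1
27(1−ω_arm) = −73(0−ω_arm)  ⇒  100·ω_arm = 27  ⇒  ω_arm = 27/100
sun–planet mesh: 27·(1−27/100) = −23·(ω_p−ω_arm)  ⇒  ω_p−ω_arm = -1971/2300
ω_p = 27/100 − 1971/2300 = -27/46
exact speed ratio = -27/46

-27/46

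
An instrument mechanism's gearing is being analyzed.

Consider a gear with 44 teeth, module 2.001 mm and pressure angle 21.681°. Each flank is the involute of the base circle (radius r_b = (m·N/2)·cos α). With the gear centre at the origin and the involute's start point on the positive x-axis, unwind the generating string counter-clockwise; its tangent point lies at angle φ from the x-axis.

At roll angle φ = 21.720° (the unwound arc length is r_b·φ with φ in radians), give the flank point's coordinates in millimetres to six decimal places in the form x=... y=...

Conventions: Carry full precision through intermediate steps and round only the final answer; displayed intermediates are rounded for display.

recognized (one wheel, involute flank): single-mesh tooth geometry, m = 2.001, N = 44
pitch radius r_p = m·N/2 = 2.001·44/2 = 44.022000
base radius r_b = r_p·cos α = 44.022000·cos 21.681° = 40.907669
roll angle φ = 21.720° = 0.37908551 rad
x = r_b·(cos φ + φ·sin φ) = 43.742245
y = r_b·(sin φ − φ·cos φ) = 0.732219

x=43.742245 y=0.732219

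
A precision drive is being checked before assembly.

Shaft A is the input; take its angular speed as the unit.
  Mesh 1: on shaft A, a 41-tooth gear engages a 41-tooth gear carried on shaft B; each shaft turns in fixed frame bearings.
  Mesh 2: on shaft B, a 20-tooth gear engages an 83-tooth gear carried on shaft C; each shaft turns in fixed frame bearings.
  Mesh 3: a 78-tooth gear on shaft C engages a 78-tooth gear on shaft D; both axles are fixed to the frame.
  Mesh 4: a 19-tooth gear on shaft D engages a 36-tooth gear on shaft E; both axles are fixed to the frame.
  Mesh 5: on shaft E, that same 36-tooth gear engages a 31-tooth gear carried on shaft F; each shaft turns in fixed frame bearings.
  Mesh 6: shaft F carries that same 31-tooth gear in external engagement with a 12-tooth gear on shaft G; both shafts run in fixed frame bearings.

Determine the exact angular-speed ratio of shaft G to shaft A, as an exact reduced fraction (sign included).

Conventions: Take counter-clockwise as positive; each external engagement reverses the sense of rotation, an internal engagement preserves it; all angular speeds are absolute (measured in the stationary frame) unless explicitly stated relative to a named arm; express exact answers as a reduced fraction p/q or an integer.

class = fixed-axis compound train [6 meshes; 6 ratios multiply, 6 sense flips]
mesh 1 [41T→41T]: running ratio 1, sense −
mesh 2 [20T→83T]: running ratio 20/83, sense +
mesh 3 [78T→78T]: running ratio 20/83, sense −
mesh 4 [19T→36T]: running ratio 95/747, sense +
mesh 5 [36T→31T]: running ratio 380/2573, sense −
mesh 6 [31T→12T]: running ratio 95/249, sense +
ω_out/ω_in = 95/249

95/249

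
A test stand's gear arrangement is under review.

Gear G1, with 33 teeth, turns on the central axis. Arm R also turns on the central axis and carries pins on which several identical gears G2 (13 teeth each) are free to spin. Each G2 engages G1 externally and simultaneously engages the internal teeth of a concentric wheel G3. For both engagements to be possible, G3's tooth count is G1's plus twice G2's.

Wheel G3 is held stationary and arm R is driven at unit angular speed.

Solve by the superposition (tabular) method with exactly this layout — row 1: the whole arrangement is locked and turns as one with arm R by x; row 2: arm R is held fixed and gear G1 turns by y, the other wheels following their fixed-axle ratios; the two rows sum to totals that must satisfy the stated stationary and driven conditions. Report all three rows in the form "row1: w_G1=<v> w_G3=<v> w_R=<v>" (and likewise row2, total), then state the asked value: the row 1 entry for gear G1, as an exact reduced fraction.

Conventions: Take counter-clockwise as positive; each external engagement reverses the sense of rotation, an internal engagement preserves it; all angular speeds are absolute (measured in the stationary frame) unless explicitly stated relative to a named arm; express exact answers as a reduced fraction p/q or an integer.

recognized (axles ride arm R): planetary set, 33/13/59 teeth
row 1 (train locked, turned with arm): all members turn x
row 2 — arm fixed, fixed-axis ratios: sun y, ring −(33/59)·y, arm 0
boundary: total ω_ring = x − (33/59)·y = 0 and total ω_arm = x = 1  ⇒  y = 59/33, x = 1
row 2 ring = −(33/59)·59/33 = -1
totals (row 1 + row 2): sun 1 + 59/33 = 92/33, ring 1 + (-1) = 0, arm 1 + 0 = 1
asked cell (row1, sun) = 1

row1: w_G1=1 w_G3=1 w_R=1
row2: w_G1=59/33 w_G3=-1 w_R=0
total: w_G1=92/33 w_G3=0 w_R=1
asked value: 1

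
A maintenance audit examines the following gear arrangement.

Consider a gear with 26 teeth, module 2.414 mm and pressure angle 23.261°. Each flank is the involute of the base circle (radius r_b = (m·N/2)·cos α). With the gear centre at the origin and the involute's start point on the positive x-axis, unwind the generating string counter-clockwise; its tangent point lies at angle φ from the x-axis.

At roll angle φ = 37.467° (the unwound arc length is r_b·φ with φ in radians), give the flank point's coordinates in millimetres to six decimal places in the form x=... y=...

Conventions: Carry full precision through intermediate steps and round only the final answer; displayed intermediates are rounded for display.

x=34.351935 y=2.574146

class = single-mesh tooth geometry [base-circle involute, m = 2.414, 26T]
pitch radius r_p = m·N/2 = 2.414·26/2 = 31.382000
base radius r_b = r_p·cos α = 31.382000·cos 23.261° = 28.831127
roll angle φ = 37.467° = 0.65392251 rad
x = r_b·(cos φ + φ·sin φ) = 34.351935
y = r_b·(sin φ − φ·cos φ) = 2.574146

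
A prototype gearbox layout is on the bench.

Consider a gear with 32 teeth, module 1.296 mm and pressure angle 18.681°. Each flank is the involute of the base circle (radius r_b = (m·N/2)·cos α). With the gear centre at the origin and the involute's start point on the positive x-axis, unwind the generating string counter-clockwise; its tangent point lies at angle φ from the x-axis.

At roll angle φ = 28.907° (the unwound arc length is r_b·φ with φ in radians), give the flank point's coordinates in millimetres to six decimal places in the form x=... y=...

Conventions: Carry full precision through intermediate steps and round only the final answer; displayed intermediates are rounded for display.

topology: single-mesh involute geometry — m = 1.296, N = 32
pitch radius r_p = m·N/2 = 1.296·32/2 = 20.736000
base radius r_b = r_p·cos α = 20.736000·cos 18.681° = 19.643556
roll angle φ = 28.907° = 0.50452233 rad
x = r_b·(cos φ + φ·sin φ) = 21.986761
y = r_b·(sin φ − φ·cos φ) = 0.819681

x=21.986761 y=0.819681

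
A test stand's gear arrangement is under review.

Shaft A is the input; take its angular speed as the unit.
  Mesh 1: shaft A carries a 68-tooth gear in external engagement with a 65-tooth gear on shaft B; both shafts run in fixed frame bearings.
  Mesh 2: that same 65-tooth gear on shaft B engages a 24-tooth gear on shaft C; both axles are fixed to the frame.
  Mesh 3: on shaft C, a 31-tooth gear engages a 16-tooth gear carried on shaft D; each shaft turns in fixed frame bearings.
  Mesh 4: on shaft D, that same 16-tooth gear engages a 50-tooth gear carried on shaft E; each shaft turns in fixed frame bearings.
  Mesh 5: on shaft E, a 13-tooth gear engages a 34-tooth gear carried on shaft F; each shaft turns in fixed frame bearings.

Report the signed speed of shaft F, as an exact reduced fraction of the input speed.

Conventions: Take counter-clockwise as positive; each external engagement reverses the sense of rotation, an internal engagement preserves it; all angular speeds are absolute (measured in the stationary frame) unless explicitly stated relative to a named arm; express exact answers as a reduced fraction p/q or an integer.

-403/600

5-mesh fixed-axis compound train (all bearings frame-fixed)
mesh 1 [68T→65T]: |ω|/ω_in = 1×68/65 = 68/65, sense flips to −
mesh 2 [65T→24T]: |ω|/ω_in = (68/65)×65/24 = 17/6, sense flips to +
mesh 3 [31T→16T]: |ω|/ω_in = (17/6)×31/16 = 527/96, sense flips to −
mesh 4 [16T→50T]: |ω|/ω_in = (527/96)×16/50 = 527/300, sense flips to +
mesh 5 [13T→34T]: |ω|/ω_in = (527/300)×13/34 = 403/600, sense flips to −
signed output speed (× input speed) = -403/600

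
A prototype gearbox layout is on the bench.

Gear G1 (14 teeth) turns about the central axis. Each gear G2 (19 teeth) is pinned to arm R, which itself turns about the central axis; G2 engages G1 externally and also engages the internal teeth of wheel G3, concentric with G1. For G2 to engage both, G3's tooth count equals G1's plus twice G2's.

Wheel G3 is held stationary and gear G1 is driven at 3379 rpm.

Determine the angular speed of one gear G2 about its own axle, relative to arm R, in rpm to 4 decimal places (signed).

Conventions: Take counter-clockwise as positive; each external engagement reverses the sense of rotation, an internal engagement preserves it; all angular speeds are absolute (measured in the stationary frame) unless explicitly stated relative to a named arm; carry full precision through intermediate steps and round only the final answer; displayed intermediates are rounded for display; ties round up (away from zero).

recognized (axles ride arm R): planetary set, 14/19/52 teeth
normalise by the input: solve with ω_sun = 1, then scale by 3379 rpm
ring teeth: 14 + 2·19 = 52
14(ω_sun−ω_arm) = −52(ω_ring−ω_arm),  ω_ring = 0, ω_sun = 1
14(1−ω_arm) = −52(0−ω_arm)  ⇒  66·ω_arm = 14  ⇒  ω_arm = 7/33
sun–planet mesh: 14·(1−7/33) = −19·(ω_p−ω_arm)  ⇒  ω_p−ω_arm = -364/627
scale: ω_p−ω_arm = -364/627 × 3379 rpm = -1961.6523 rpm

-1961.6523 rpm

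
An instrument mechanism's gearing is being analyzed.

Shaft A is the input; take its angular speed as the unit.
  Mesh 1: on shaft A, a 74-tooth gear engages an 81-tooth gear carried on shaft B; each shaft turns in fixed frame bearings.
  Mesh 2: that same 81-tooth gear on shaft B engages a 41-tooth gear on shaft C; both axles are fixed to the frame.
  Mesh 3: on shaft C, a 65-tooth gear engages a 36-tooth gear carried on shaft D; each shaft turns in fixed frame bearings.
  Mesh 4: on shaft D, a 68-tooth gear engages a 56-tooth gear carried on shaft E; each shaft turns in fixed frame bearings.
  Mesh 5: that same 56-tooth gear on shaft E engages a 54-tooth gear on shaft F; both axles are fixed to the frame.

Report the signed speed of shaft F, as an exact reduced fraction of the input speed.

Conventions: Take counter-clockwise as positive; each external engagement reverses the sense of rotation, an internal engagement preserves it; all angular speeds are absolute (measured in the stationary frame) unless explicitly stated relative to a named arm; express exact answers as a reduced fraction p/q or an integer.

-40885/9963

5-mesh fixed-axis compound train (all bearings frame-fixed)
mesh 1 [74T→81T]: |ω|/ω_in = 1×74/81 = 74/81, sense flips to −
mesh 2 [81T→41T]: |ω|/ω_in = (74/81)×81/41 = 74/41, sense flips to +
mesh 3 [65T→36T]: |ω|/ω_in = (74/41)×65/36 = 2405/738, sense flips to −
mesh 4 [68T→56T]: |ω|/ω_in = (2405/738)×68/56 = 40885/10332, sense flips to +
mesh 5 [56T→54T]: |ω|/ω_in = (40885/10332)×56/54 = 40885/9963, sense flips to −
signed output speed (× input speed) = -40885/9963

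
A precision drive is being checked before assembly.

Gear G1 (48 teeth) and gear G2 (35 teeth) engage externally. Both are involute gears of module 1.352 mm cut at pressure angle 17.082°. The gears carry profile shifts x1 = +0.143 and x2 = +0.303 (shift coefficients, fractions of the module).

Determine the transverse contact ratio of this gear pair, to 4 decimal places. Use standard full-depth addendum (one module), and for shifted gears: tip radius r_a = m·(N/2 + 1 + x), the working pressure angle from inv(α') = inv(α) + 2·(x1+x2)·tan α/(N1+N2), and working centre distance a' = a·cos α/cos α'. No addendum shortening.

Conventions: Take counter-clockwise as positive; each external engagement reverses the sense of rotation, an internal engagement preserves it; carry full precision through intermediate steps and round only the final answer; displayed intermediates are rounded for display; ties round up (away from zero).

1.7689

topology: single-mesh involute geometry — m = 1.352, 48T/35T pair
base radii: r_b1 = 31.016568, r_b2 = 22.616247
tip radii: r_a1 = 33.993336, r_a2 = 25.421656
inv(α') = inv(17.082°) + 2·(+0.143+0.303)·tan α/(48+35) = 0.01246168  ⇒  α' = 18.87669°
a' = a·cos α / cos α' = 56.1080·cos 17.082°/cos 18.87669° = 56.681303
action lengths: √(r_a1²−r_b1²) = 13.911126, √(r_a2²−r_b2²) = 11.608874
base pitch p_b = π·m·cos α = 4.060059
CR = (13.911126 + 11.608874 − 56.681303·sin 18.87669°)/4.060059 = 1.768879
contact ratio ≈ 1.7689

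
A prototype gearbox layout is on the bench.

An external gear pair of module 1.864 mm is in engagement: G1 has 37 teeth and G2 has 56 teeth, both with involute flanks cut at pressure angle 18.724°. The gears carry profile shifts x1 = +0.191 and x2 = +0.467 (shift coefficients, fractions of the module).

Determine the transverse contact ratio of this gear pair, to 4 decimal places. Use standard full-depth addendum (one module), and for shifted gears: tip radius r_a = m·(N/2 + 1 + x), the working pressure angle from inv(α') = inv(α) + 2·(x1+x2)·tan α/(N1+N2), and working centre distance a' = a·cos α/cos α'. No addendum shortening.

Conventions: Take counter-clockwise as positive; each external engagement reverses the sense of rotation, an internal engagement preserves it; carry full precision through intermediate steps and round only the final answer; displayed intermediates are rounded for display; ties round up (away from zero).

1.7029

topology: single-mesh involute geometry — m = 1.864, 37T/56T pair
base radii: r_b1 = 32.658965, r_b2 = 49.429785
tip radii: r_a1 = 36.704024, r_a2 = 54.926488
inv(α') = inv(18.724°) + 2·(+0.191+0.467)·tan α/(37+56) = 0.01694911  ⇒  α' = 20.84485°
a' = a·cos α / cos α' = 86.6760·cos 18.724°/cos 20.84485° = 87.837975
action lengths: √(r_a1²−r_b1²) = 16.750444, √(r_a2²−r_b2²) = 23.950270
base pitch p_b = π·m·cos α = 5.546009
CR = (16.750444 + 23.950270 − 87.837975·sin 20.84485°)/5.546009 = 1.702948
contact ratio ≈ 1.7029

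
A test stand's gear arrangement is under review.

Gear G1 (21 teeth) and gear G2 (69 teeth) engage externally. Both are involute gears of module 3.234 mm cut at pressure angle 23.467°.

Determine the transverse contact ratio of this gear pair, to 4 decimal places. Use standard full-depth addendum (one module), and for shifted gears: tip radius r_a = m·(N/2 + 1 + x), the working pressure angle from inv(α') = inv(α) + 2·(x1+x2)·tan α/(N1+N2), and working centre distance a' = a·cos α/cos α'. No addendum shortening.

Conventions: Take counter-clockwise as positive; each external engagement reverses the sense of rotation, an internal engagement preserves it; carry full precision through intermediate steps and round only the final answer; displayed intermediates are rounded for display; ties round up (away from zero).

topology: single-mesh involute geometry — m = 3.234, 21T/69T pair
base radii: r_b1 = 31.148402, r_b2 = 102.344751
tip radii: r_a1 = 37.191000, r_a2 = 114.807000
no profile shift: α' = α, a' = a
action lengths: √(r_a1²−r_b1²) = 20.321110, √(r_a2²−r_b2²) = 52.021142
base pitch p_b = π·m·cos α = 9.319580
CR = (20.321110 + 52.021142 − 145.530000·sin 23.46700°)/9.319580 = 1.543973
contact ratio ≈ 1.5440

1.5440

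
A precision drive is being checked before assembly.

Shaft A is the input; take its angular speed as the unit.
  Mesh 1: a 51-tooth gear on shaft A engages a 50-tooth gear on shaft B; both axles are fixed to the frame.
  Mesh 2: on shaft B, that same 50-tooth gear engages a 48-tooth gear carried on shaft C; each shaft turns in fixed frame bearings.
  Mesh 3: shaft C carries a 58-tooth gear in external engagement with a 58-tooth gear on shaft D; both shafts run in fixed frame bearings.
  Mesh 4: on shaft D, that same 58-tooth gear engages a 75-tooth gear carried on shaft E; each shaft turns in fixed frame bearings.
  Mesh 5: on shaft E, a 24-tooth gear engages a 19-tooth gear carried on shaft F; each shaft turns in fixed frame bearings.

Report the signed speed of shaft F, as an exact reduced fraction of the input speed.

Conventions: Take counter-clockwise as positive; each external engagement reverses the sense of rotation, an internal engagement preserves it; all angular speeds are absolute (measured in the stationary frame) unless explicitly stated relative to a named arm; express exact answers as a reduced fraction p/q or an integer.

5-mesh fixed-axis compound train (all bearings frame-fixed)
mesh 1 [51T→50T]: |ω|/ω_in = 1×51/50 = 51/50, sense flips to −
mesh 2 [50T→48T]: |ω|/ω_in = (51/50)×50/48 = 17/16, sense flips to +
mesh 3 [58T→58T]: |ω|/ω_in = (17/16)×58/58 = 17/16, sense flips to −
mesh 4 [58T→75T]: |ω|/ω_in = (17/16)×58/75 = 493/600, sense flips to +
mesh 5 [24T→19T]: |ω|/ω_in = (493/600)×24/19 = 493/475, sense flips to −
signed output speed (× input speed) = -493/475

-493/475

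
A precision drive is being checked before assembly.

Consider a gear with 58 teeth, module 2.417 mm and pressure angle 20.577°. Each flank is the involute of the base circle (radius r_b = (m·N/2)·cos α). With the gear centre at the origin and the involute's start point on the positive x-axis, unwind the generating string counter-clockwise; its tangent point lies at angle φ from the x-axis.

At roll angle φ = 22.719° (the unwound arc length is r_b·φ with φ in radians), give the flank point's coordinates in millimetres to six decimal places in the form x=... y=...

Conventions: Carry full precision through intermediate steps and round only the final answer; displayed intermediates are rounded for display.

x=70.578879 y=1.342389

single-mesh involute tooth geometry (58T wheel at module 2.417)
pitch radius r_p = m·N/2 = 2.417·58/2 = 70.093000
base radius r_b = r_p·cos α = 70.093000·cos 20.577° = 65.621116
roll angle φ = 22.719° = 0.39652135 rad
x = r_b·(cos φ + φ·sin φ) = 70.578879
y = r_b·(sin φ − φ·cos φ) = 1.342389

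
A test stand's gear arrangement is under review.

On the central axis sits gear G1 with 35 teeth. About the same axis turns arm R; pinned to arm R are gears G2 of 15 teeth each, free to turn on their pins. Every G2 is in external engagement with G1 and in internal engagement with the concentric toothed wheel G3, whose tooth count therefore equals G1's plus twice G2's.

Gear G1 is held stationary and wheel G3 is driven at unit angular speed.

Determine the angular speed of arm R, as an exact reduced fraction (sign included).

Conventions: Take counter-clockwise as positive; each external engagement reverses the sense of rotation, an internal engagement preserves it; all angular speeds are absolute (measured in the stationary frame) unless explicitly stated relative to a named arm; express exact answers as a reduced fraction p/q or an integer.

recognized (axles ride arm R): planetary set, 35/15/65 teeth
ring teeth: 35 + 2·15 = 65
35(ω_sun−ω_arm) = −65(ω_ring−ω_arm),  ω_sun = 0, ω_ring = 1
35(0−ω_arm) = −65(1−ω_arm)  ⇒  100·ω_arm = 65  ⇒  ω_arm = 13/20
exact speed ratio = 13/20

13/20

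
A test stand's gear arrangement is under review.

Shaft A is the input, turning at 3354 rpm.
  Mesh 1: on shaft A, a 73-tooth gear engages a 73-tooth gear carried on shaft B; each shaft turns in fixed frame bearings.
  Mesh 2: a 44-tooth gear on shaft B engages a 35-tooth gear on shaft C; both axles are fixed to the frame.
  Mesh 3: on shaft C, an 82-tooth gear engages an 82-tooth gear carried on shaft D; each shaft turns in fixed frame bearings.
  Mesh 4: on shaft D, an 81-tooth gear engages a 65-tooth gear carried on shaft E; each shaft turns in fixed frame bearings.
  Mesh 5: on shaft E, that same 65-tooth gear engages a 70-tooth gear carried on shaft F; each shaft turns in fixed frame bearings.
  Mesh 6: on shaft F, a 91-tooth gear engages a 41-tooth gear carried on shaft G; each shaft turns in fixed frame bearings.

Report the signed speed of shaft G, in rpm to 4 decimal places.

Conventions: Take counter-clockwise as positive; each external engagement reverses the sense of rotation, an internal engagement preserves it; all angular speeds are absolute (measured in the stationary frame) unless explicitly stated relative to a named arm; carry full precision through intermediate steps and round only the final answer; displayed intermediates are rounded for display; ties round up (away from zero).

topology: fixed-axis compound train — 6 meshes, A→G
mesh 1 [73T→73T]: ω = 3354.0000×73/73 = 3354.0000 rpm, sense flips to −
mesh 2 [44T→35T]: ω = 3354.0000×44/35 = 4216.4571 rpm, sense flips to +
mesh 3 [82T→82T]: ω = 4216.4571×82/82 = 4216.4571 rpm, sense flips to −
mesh 4 [81T→65T]: ω = 4216.4571×81/65 = 5254.3543 rpm, sense flips to +
mesh 5 [65T→70T]: ω = 5254.3543×65/70 = 4879.0433 rpm, sense flips to −
mesh 6 [91T→41T]: ω = 4879.0433×91/41 = 10829.0960 rpm, sense flips to +
signed output speed = +10829.0960 rpm

+10829.0960 rpm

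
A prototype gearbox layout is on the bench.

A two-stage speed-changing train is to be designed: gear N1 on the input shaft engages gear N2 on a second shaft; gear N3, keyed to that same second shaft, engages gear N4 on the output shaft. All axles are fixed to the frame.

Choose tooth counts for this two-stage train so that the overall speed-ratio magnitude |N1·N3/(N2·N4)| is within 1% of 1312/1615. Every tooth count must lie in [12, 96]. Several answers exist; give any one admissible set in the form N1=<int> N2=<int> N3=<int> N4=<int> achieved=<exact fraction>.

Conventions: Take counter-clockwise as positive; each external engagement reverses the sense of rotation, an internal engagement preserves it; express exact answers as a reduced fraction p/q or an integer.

N1=16 N2=17 N3=82 N4=95 achieved=1312/1615

design class (target 1312/1615): fixed-axis compound train
target = 1312/1615 in lowest terms: an exact hit needs N1·N3 = k·1312 and N2·N4 = k·1615 for one integer k, every count in [12, 96]; additionally prefer no 1:1 stage (N1 ≠ N2, N3 ≠ N4)
k = 1: N1·N3 = 1312 = 16·82, N2·N4 = 1615 = 17·95
achieved = 16·82/(17·95) = 1312/1615; |achieved − target| = 0 ≤ 328/40375 ✓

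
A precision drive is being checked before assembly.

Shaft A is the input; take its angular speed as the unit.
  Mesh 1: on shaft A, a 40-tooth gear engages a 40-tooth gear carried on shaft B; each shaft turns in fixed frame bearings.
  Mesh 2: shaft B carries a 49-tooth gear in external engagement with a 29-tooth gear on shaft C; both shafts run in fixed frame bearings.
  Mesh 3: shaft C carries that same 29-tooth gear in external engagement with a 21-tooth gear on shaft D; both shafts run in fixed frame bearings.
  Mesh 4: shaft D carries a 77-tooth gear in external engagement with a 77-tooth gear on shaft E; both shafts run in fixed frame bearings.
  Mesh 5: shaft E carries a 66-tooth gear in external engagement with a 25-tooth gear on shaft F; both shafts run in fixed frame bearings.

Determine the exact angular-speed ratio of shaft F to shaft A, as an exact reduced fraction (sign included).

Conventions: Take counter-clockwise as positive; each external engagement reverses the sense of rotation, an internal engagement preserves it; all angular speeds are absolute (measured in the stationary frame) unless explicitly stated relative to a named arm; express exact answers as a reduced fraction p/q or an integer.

class = fixed-axis compound train [5 meshes; 5 ratios multiply, 5 sense flips]
mesh 1 [40T→40T]: running ratio 1, sense −
mesh 2 [49T→29T]: running ratio 49/29, sense +
mesh 3 [29T→21T]: running ratio 7/3, sense −
mesh 4 [77T→77T]: running ratio 7/3, sense +
mesh 5 [66T→25T]: running ratio 154/25, sense −
ω_out/ω_in = -154/25

-154/25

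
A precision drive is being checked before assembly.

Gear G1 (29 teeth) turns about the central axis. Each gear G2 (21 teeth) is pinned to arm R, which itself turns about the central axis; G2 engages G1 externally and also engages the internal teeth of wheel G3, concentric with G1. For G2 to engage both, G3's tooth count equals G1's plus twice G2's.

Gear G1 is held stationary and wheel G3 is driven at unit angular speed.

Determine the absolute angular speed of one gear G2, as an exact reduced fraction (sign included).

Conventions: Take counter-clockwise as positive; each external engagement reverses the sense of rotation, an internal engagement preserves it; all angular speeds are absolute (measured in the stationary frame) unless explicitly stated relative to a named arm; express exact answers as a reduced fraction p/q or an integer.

71/42

recognized (axles ride arm R): planetary set, 29/21/71 teeth
ring teeth: 29 + 2·21 = 71
29(ω_sun−ω_arm) = −71(ω_ring−ω_arm),  ω_sun = 0, ω_ring = 1
29(0−ω_arm) = −71(1−ω_arm)  ⇒  100·ω_arm = 71  ⇒  ω_arm = 71/100
sun–planet mesh: 29·(0−71/100) = −21·(ω_p−ω_arm)  ⇒  ω_p−ω_arm = 2059/2100
ω_p = 71/100 + 2059/2100 = 71/42
exact speed ratio = 71/42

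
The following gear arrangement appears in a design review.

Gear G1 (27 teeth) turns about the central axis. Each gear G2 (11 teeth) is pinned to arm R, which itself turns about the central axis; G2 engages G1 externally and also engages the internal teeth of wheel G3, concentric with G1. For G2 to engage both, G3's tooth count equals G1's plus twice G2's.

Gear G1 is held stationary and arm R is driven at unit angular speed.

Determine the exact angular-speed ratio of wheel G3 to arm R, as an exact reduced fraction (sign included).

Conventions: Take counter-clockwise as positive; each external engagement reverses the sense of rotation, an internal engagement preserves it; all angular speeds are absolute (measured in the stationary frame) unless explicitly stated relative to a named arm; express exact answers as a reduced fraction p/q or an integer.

76/49

recognized (axles ride arm R): planetary set, 27/11/49 teeth
ring teeth: 27 + 2·11 = 49
27(ω_sun−ω_arm) = −49(ω_ring−ω_arm),  ω_sun = 0, ω_arm = 1
ω_ring = 1 − (27/49)(0−1) = 76/49
ω_out/ω_in = 76/49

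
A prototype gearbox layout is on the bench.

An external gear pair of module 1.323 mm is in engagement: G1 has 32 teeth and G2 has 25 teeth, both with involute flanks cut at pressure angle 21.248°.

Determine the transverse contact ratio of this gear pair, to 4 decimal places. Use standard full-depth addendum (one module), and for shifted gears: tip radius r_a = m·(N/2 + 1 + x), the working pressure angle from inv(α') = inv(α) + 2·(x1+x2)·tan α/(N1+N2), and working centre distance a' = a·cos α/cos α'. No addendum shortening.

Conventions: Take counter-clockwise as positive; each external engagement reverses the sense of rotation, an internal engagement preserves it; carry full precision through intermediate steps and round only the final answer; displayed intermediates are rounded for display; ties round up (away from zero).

1.5896

recognized (one external pair, fixed centres): single-mesh tooth geometry, m = 1.323, N1 = 32, N2 = 25
base radii: r_b1 = 19.729010, r_b2 = 15.413289
tip radii: r_a1 = 22.491000, r_a2 = 17.860500
no profile shift: α' = α, a' = a
action lengths: √(r_a1²−r_b1²) = 10.798668, √(r_a2²−r_b2²) = 9.023745
base pitch p_b = π·m·cos α = 3.873782
CR = (10.798668 + 9.023745 − 37.705500·sin 21.24800°)/3.873782 = 1.589592
contact ratio ≈ 1.5896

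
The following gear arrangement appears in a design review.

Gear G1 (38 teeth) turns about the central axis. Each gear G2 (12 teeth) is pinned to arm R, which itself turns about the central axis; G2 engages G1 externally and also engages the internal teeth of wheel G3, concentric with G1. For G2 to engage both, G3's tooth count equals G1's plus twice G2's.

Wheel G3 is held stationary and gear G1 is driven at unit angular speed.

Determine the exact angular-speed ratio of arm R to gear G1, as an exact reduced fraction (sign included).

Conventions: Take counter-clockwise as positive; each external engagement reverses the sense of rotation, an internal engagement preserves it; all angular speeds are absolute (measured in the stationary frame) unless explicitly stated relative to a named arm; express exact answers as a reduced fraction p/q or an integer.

19/50

class = planetary set [G3 = 38+2·12 = 62; Willis about the carrier]
ring teeth: 38 + 2·12 = 62
38(ω_sun−ω_arm) = −62(ω_ring−ω_arm),  ω_ring = 0, ω_sun = 1
38(1−ω_arm) = −62(0−ω_arm)  ⇒  100·ω_arm = 38  ⇒  ω_arm = 19/50
ω_out/ω_in = 19/50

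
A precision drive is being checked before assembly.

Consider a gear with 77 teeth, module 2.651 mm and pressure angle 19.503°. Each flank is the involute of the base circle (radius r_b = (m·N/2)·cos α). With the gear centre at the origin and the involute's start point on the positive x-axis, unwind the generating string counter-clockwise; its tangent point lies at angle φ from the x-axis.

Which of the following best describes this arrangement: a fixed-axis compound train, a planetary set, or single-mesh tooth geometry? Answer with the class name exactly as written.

single-mesh tooth geometry

topology: single-mesh involute geometry — m = 2.651, N = 77
classification: single-mesh tooth geometry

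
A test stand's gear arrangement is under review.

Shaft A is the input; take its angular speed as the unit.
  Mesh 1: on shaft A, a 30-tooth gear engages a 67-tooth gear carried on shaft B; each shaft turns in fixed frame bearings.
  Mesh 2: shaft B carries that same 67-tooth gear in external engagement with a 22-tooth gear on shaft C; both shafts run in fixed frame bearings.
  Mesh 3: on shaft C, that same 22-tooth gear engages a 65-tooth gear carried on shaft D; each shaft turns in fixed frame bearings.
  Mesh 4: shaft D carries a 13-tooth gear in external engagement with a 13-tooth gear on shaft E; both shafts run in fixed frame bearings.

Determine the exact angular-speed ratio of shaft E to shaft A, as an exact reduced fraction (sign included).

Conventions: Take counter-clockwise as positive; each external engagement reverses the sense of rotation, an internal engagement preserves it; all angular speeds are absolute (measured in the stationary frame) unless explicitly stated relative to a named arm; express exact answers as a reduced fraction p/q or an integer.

6/13

class = fixed-axis compound train [4 meshes; 4 ratios multiply, 4 sense flips]
mesh 1 [30T→67T]: running ratio 30/67, sense −
mesh 2 [67T→22T]: running ratio 15/11, sense +
mesh 3 [22T→65T]: running ratio 6/13, sense −
mesh 4 [13T→13T]: running ratio 6/13, sense +
ω_out/ω_in = 6/13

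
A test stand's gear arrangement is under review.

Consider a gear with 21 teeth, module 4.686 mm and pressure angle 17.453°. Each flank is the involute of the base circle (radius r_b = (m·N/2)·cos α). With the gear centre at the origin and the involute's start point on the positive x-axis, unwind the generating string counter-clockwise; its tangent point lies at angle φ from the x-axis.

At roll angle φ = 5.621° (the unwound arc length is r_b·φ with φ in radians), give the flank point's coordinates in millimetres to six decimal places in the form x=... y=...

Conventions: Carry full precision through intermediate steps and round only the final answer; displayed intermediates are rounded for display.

x=47.163192 y=0.014759

topology: single-mesh involute geometry — m = 4.686, N = 21
pitch radius r_p = m·N/2 = 4.686·21/2 = 49.203000
base radius r_b = r_p·cos α = 49.203000·cos 17.453° = 46.937856
roll angle φ = 5.621° = 0.09810496 rad
x = r_b·(cos φ + φ·sin φ) = 47.163192
y = r_b·(sin φ − φ·cos φ) = 0.014759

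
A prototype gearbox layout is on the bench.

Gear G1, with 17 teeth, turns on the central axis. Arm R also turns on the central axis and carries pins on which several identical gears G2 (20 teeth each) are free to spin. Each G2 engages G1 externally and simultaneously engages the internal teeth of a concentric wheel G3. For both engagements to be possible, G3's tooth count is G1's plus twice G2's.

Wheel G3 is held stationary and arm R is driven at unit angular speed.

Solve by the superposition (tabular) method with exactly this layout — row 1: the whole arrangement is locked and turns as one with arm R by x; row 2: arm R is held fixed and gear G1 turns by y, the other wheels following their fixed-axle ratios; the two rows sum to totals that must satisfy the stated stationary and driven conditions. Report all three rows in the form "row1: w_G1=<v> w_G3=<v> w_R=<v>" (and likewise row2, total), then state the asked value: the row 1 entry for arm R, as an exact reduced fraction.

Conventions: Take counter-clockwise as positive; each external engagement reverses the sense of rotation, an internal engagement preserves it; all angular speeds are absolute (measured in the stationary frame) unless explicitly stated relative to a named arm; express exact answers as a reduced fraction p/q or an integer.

recognized (axles ride arm R): planetary set, 17/20/57 teeth
row 1 (train locked, turned with arm): all members turn x
row 2 (arm held, sun turns y): ω_ring = −(17/57)·y, ω_arm = 0
boundary: total ω_ring = x − (17/57)·y = 0 and total ω_arm = x = 1  ⇒  y = 57/17, x = 1
row 2 ring = −(17/57)·57/17 = -1
totals (row 1 + row 2): sun 1 + 57/17 = 74/17, ring 1 + (-1) = 0, arm 1 + 0 = 1
asked cell (row1, arm) = 1

row1: w_G1=1 w_G3=1 w_R=1
row2: w_G1=57/17 w_G3=-1 w_R=0
total: w_G1=74/17 w_G3=0 w_R=1
asked value: 1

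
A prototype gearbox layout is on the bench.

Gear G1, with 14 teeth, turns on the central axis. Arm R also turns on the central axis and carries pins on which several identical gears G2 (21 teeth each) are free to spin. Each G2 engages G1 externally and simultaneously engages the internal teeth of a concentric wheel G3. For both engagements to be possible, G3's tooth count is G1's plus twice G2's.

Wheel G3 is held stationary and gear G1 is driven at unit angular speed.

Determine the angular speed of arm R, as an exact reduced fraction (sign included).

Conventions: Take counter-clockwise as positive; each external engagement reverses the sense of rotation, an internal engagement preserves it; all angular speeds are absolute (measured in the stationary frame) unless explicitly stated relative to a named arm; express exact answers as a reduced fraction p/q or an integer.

1/5

recognized (axles ride arm R): planetary set, 14/21/56 teeth
ring teeth: 14 + 2·21 = 56
14(ω_sun−ω_arm) = −56(ω_ring−ω_arm),  ω_ring = 0, ω_sun = 1
14(1−ω_arm) = −56(0−ω_arm)  ⇒  70·ω_arm = 14  ⇒  ω_arm = 1/5
exact speed ratio = 1/5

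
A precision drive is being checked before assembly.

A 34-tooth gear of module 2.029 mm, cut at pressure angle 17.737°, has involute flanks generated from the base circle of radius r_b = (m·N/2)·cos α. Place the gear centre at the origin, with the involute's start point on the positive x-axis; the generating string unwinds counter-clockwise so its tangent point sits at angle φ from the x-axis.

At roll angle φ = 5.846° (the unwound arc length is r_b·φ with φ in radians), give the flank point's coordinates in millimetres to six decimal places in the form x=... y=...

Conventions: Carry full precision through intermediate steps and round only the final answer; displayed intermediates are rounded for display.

recognized (one wheel, involute flank): single-mesh tooth geometry, m = 2.029, N = 34
pitch radius r_p = m·N/2 = 2.029·34/2 = 34.493000
base radius r_b = r_p·cos α = 34.493000·cos 17.737° = 32.853373
roll angle φ = 5.846° = 0.10203195 rad
x = r_b·(cos φ + φ·sin φ) = 33.023939
y = r_b·(sin φ − φ·cos φ) = 0.011620

x=33.023939 y=0.011620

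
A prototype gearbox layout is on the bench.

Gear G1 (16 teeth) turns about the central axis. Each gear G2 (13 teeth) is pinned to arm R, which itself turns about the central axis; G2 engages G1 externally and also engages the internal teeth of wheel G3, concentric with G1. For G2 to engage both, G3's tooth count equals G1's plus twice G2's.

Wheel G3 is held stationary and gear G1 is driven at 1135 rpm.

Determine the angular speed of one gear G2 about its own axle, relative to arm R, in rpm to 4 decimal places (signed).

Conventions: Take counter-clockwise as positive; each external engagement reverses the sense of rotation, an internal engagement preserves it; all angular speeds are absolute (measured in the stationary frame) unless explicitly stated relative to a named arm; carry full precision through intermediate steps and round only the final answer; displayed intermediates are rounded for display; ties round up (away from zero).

-1011.5650 rpm

class = planetary set [G3 = 16+2·13 = 42; Willis about the carrier]
normalise by the input: solve with ω_sun = 1, then scale by 1135 rpm
ring teeth: 16 + 2·13 = 42
16(ω_sun−ω_arm) = −42(ω_ring−ω_arm),  ω_ring = 0, ω_sun = 1
16(1−ω_arm) = −42(0−ω_arm)  ⇒  58·ω_arm = 16  ⇒  ω_arm = 8/29
sun–planet mesh: 16·(1−8/29) = −13·(ω_p−ω_arm)  ⇒  ω_p−ω_arm = -336/377
scale: ω_p−ω_arm = -336/377 × 1135 rpm = -1011.5650 rpm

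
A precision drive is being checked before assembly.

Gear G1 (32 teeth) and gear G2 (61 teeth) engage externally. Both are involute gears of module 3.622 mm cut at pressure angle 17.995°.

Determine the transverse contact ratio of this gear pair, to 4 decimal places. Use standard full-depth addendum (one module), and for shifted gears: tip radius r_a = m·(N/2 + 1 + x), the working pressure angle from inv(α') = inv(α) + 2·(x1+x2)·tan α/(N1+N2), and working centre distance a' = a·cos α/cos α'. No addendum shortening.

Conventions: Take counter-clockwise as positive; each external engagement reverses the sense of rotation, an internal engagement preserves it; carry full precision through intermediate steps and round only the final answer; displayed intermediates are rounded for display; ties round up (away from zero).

recognized (one external pair, fixed centres): single-mesh tooth geometry, m = 3.622, N1 = 32, N2 = 61
base radii: r_b1 = 55.117190, r_b2 = 105.067143
tip radii: r_a1 = 61.574000, r_a2 = 114.093000
no profile shift: α' = α, a' = a
action lengths: √(r_a1²−r_b1²) = 27.449096, √(r_a2²−r_b2²) = 44.475927
base pitch p_b = π·m·cos α = 10.822235
CR = (27.449096 + 44.475927 − 168.423000·sin 17.99500°)/10.822235 = 1.838200
contact ratio ≈ 1.8382

1.8382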